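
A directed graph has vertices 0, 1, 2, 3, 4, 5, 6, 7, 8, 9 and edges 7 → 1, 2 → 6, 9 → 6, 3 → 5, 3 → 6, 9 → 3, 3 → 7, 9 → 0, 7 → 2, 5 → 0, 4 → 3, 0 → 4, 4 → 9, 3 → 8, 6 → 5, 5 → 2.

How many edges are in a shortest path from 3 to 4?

Distance 0: 3.
Distance 1: 5, 6, 7, 8.
Distance 2: 0, 1, 2.
Distance 3: 4 — contains 4.

3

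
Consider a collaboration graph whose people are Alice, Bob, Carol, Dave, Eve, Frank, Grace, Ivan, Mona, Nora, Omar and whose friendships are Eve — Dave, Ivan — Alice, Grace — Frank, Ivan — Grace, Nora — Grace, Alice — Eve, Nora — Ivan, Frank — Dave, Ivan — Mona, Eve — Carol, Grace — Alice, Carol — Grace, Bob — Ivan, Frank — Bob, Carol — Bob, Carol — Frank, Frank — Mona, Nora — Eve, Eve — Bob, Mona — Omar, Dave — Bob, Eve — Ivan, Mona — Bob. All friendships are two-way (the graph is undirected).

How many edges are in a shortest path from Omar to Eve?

Distance 0: Omar.
Distance 1: Mona.
Distance 2: Bob, Frank, Ivan.
Distance 3: Alice, Carol, Dave, Eve, Grace, Nora — contains Eve.

3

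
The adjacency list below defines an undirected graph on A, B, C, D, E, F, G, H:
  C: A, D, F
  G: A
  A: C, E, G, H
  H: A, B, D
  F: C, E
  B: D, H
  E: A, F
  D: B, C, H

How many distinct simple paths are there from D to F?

6

D–B–H–A–C–F
D–B–H–A–E–F
D–C–A–E–F
D–C–F
D–H–A–C–F
D–H–A–E–F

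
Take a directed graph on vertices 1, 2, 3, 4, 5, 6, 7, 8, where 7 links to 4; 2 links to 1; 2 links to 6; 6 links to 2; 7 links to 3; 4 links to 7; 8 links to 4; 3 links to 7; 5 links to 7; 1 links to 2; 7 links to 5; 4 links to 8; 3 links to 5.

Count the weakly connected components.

2

From 1: component {1, 2, 6}.
From 3: component {3, 4, 5, 7, 8}.
That's 2 components.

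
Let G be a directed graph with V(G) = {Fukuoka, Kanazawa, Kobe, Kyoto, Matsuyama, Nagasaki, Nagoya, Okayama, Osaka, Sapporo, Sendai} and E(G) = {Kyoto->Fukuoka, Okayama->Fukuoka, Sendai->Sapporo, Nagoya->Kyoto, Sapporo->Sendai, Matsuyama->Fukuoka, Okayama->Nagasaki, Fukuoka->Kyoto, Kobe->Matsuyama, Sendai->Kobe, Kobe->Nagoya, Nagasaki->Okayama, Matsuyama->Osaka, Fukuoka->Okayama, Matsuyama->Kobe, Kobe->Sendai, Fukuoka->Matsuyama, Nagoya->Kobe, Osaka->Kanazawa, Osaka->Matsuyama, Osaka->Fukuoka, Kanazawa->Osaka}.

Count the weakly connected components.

1

From Fukuoka: component {Fukuoka, Kanazawa, Kobe, Kyoto, Matsuyama, Nagasaki, Nagoya, Okayama, Osaka, Sapporo, Sendai}.
That's 1 component.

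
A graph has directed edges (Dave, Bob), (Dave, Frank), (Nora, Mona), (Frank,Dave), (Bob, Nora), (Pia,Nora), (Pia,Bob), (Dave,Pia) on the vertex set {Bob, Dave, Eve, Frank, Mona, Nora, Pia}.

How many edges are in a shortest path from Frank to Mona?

Distance 0: Frank.
Distance 1: Dave.
Distance 2: Bob, Pia.
Distance 3: Nora.
Distance 4: Mona — contains Mona.

4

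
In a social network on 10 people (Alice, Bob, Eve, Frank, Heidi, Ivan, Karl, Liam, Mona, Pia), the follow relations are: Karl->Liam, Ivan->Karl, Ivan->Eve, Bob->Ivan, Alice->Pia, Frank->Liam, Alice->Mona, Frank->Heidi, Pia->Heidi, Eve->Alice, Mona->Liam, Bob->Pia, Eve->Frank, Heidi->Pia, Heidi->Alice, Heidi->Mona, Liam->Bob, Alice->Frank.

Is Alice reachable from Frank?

Yes

Explore from Frank.
Distance 1: reach Heidi, Liam.
Distance 2: reach Alice, Bob, Mona, Pia.
Found Alice.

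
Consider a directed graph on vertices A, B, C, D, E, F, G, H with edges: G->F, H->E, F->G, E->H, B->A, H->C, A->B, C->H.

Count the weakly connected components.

4

From A: component {A, B}.
From C: component {C, E, H}.
From D: component {D}.
From F: component {F, G}.
That's 4 components.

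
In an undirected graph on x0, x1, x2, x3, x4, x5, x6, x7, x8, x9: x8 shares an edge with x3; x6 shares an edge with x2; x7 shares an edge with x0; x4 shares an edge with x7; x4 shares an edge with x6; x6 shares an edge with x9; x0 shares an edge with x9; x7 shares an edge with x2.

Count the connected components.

4

From x0: component {x0, x2, x4, x6, x7, x9}.
From x1: component {x1}.
From x3: component {x3, x8}.
From x5: component {x5}.
That's 4 components.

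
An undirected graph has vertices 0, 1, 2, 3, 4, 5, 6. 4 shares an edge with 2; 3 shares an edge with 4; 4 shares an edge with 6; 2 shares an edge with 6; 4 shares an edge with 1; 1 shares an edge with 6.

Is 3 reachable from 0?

0 has no edges, so nothing is reachable from it.

No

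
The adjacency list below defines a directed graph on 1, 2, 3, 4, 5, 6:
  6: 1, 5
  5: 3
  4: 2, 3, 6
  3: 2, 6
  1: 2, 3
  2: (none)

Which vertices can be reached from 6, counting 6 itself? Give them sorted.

Start at 6.
Its neighbours: 1, 5.
Then their neighbours: 2, 3.
Nothing further is reachable.

1, 2, 3, 5, 6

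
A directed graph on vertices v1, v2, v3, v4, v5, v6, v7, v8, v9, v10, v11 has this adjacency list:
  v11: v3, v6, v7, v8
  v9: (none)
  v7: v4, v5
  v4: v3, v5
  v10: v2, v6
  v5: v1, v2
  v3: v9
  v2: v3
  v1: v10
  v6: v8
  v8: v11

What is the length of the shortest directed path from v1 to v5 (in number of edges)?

Distance 0: v1.
Distance 1: v10.
Distance 2: v2, v6.
Distance 3: v3, v8.
Distance 4: v9, v11.
Distance 5: v7.
Distance 6: v4, v5 — contains v5.

6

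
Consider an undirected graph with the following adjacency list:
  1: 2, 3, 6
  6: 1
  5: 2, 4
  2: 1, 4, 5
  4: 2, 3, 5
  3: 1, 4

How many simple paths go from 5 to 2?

5–2
5–4–2
5–4–3–1–2

3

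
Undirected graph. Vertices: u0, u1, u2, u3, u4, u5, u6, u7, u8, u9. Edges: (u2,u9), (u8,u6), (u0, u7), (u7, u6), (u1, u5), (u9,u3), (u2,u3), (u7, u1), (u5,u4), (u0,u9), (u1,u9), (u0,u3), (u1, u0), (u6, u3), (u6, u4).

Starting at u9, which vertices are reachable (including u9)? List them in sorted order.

u0, u1, u2, u3, u4, u5, u6, u7, u8, u9

Start at u9.
Its neighbours: u0, u1, u2, u3.
Then their neighbours: u5, u6, u7.
Then next layer: u4, u8.
Every vertex is now reached.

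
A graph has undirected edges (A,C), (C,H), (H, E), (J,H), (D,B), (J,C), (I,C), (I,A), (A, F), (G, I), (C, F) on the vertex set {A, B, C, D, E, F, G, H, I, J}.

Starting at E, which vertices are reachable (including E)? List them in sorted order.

Start at E.
Its neighbours: H.
Then their neighbours: C, J.
Then next layer: A, F, I.
Then next layer: G.
Nothing further is reachable.

A, C, E, F, G, H, I, J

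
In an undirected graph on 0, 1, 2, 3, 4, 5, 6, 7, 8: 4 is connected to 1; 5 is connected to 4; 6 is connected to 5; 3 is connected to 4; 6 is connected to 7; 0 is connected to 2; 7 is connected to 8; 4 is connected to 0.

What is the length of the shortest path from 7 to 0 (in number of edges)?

4

Distance 0: 7.
Distance 1: 6, 8.
Distance 2: 5.
Distance 3: 4.
Distance 4: 0, 1, 3 — contains 0.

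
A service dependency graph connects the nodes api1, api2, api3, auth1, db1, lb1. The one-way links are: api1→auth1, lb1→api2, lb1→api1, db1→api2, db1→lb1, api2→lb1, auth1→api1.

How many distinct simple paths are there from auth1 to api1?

auth1→api1

1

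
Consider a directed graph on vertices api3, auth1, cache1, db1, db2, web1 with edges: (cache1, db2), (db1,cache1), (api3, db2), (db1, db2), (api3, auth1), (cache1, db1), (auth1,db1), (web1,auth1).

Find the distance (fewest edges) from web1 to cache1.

3

Distance 0: web1.
Distance 1: auth1.
Distance 2: db1.
Distance 3: cache1, db2 — contains cache1.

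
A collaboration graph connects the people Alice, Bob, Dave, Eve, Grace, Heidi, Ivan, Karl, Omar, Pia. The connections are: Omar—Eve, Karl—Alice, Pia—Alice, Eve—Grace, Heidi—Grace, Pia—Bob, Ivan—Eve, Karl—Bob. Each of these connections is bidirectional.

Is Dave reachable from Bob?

Explore from Bob.
Distance 1: reach Karl, Pia.
Distance 2: reach Alice.
The search is exhausted without reaching Dave; it lies in a different component.

No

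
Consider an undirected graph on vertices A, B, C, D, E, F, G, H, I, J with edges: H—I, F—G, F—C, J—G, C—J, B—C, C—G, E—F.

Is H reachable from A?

No

A has no edges, so nothing is reachable from it.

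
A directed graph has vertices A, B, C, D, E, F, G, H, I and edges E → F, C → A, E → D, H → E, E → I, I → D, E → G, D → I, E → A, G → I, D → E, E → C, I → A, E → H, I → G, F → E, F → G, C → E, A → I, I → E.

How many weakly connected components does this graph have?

2

From A: component {A, C, D, E, F, G, H, I}.
From B: component {B}.
That's 2 components.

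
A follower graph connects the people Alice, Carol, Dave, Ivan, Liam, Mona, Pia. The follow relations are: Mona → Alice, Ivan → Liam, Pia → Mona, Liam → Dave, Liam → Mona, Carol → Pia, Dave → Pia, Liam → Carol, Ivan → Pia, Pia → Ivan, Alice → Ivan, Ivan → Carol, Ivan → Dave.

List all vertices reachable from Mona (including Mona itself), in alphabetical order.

Alice, Carol, Dave, Ivan, Liam, Mona, Pia

Start at Mona.
Its neighbours: Alice.
Then their neighbours: Ivan.
Then next layer: Carol, Dave, Liam, Pia.
Every vertex is now reached.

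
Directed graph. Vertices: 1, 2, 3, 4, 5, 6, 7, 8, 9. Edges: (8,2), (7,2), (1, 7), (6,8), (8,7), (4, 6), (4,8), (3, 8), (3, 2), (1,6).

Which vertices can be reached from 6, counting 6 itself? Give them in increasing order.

Start at 6.
Its neighbours: 8.
Then their neighbours: 2, 7.
Nothing further is reachable.

2, 6, 7, 8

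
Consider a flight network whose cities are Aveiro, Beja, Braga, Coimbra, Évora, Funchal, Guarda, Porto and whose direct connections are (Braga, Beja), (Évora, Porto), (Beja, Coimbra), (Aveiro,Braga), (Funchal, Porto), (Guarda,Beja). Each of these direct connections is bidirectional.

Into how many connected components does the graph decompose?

From Aveiro: component {Aveiro, Beja, Braga, Coimbra, Guarda}.
From Évora: component {Évora, Funchal, Porto}.
That's 2 components.

2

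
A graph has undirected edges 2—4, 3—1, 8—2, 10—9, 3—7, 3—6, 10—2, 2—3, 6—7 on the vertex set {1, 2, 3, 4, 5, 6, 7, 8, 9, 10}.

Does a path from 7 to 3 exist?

Yes

Explore from 7.
Distance 1: reach 3, 6.
Found 3.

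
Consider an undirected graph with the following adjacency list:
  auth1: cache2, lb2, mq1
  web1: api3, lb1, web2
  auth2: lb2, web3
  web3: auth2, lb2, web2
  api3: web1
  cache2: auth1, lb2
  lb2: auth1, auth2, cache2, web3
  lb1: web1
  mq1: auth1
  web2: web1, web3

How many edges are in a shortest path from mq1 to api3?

6

Distance 0: mq1.
Distance 1: auth1.
Distance 2: cache2, lb2.
Distance 3: auth2, web3.
Distance 4: web2.
Distance 5: web1.
Distance 6: api3, lb1 — contains api3.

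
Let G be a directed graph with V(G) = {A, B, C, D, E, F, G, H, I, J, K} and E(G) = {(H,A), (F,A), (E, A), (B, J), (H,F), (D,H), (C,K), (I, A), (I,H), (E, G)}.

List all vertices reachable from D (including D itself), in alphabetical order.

Start at D.
Its neighbours: H.
Then their neighbours: A, F.
Nothing further is reachable.

A, D, F, H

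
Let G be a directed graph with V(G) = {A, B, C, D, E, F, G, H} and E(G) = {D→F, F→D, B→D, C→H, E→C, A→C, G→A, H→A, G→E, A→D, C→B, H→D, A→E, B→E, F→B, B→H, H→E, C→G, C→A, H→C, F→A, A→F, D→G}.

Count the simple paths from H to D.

H→A→C→B→D
H→A→D
H→A→E→C→B→D
H→A→F→B→D
H→A→F→D
H→C→A→D
H→C→A→F→B→D
H→C→A→F→D
... and 12 more.

20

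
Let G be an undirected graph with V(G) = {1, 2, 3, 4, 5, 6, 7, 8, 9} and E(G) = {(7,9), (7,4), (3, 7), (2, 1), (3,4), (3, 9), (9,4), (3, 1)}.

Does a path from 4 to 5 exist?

No

Explore from 4.
Distance 1: reach 3, 7, 9.
Distance 2: reach 1.
Distance 3: reach 2.
The search is exhausted without reaching 5; it lies in a different component.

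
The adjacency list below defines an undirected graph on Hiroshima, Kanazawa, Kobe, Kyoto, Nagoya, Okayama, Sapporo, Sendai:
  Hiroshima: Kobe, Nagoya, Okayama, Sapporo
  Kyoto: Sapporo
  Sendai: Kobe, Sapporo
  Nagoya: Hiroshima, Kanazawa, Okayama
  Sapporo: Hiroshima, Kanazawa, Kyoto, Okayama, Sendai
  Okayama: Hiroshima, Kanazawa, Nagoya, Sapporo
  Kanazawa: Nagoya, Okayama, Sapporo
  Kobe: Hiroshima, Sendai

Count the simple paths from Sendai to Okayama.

14

Sendai–Kobe–Hiroshima–Nagoya–Kanazawa–Okayama
Sendai–Kobe–Hiroshima–Nagoya–Kanazawa–Sapporo–Okayama
Sendai–Kobe–Hiroshima–Nagoya–Okayama
Sendai–Kobe–Hiroshima–Okayama
Sendai–Kobe–Hiroshima–Sapporo–Kanazawa–Nagoya–Okayama
Sendai–Kobe–Hiroshima–Sapporo–Kanazawa–Okayama
Sendai–Kobe–Hiroshima–Sapporo–Okayama
Sendai–Sapporo–Hiroshima–Nagoya–Kanazawa–Okayama
Sendai–Sapporo–Hiroshima–Nagoya–Okayama
Sendai–Sapporo–Hiroshima–Okayama
Sendai–Sapporo–Kanazawa–Nagoya–Hiroshima–Okayama
Sendai–Sapporo–Kanazawa–Nagoya–Okayama
Sendai–Sapporo–Kanazawa–Okayama
Sendai–Sapporo–Okayama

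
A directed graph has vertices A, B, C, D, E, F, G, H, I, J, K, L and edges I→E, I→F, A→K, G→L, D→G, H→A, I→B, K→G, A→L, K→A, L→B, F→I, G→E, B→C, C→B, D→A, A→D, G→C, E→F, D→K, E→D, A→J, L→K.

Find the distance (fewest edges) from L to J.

3

Distance 0: L.
Distance 1: B, K.
Distance 2: A, C, G.
Distance 3: D, E, J — contains J.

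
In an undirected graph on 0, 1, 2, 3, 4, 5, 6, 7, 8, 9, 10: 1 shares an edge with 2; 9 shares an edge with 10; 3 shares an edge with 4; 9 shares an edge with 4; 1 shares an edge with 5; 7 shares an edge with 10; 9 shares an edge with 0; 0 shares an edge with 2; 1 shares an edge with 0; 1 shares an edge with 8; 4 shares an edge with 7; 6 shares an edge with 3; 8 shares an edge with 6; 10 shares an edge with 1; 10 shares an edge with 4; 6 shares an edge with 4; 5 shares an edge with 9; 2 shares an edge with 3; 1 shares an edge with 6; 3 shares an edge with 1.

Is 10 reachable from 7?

Yes

Explore from 7.
Distance 1: reach 4, 10.
Found 10.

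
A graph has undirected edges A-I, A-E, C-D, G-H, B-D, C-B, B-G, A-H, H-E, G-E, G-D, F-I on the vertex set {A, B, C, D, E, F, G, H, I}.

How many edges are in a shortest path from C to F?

Distance 0: C.
Distance 1: B, D.
Distance 2: G.
Distance 3: E, H.
Distance 4: A.
Distance 5: I.
Distance 6: F — contains F.

6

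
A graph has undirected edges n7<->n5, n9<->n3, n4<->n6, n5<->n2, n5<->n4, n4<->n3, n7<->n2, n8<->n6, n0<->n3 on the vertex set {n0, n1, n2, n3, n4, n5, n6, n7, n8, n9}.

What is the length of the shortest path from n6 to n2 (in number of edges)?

Distance 0: n6.
Distance 1: n4, n8.
Distance 2: n3, n5.
Distance 3: n0, n2, n7, n9 — contains n2.

3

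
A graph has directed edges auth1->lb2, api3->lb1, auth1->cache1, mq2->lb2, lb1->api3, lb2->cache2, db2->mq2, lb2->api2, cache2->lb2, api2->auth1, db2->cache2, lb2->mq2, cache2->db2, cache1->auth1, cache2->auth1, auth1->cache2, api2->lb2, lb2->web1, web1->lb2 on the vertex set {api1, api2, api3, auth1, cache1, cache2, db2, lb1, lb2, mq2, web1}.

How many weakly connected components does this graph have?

From api1: component {api1}.
From api2: component {api2, auth1, cache1, cache2, db2, lb2, mq2, web1}.
From api3: component {api3, lb1}.
That's 3 components.

3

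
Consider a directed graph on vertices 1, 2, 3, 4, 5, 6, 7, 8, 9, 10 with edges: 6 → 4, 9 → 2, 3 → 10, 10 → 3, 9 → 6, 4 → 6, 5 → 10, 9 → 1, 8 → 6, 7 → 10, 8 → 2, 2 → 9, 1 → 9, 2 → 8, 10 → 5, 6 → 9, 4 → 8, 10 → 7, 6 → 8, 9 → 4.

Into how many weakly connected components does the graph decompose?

From 1: component {1, 2, 4, 6, 8, 9}.
From 3: component {3, 5, 7, 10}.
That's 2 components.

2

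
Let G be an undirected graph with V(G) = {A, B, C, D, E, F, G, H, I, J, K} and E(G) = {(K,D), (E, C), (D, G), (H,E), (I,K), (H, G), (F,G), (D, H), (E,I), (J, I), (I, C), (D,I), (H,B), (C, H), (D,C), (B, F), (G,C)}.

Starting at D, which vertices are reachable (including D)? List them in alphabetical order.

B, C, D, E, F, G, H, I, J, K

Start at D.
Its neighbours: C, G, H, I, K.
Then their neighbours: B, E, F, J.
Nothing further is reachable.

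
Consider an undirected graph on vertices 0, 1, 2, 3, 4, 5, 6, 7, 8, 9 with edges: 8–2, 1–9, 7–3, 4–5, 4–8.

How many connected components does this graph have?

From 0: component {0}.
From 1: component {1, 9}.
From 2: component {2, 4, 5, 8}.
From 3: component {3, 7}.
From 6: component {6}.
That's 5 components.

5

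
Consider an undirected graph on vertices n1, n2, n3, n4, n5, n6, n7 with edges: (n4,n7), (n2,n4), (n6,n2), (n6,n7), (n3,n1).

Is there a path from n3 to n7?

Explore from n3.
Distance 1: reach n1.
The search is exhausted without reaching n7; it lies in a different component.

No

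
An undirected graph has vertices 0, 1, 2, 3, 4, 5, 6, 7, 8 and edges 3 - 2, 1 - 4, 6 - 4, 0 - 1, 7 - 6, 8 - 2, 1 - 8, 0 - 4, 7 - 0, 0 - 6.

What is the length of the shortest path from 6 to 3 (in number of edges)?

5

Distance 0: 6.
Distance 1: 0, 4, 7.
Distance 2: 1.
Distance 3: 8.
Distance 4: 2.
Distance 5: 3 — contains 3.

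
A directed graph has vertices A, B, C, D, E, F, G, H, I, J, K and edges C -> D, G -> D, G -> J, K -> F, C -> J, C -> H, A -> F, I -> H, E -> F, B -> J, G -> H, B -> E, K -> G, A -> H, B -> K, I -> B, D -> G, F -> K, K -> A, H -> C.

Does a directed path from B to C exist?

Explore from B.
Distance 1: reach E, J, K.
Distance 2: reach A, F, G.
Distance 3: reach D, H.
Distance 4: reach C.
Found C.

Yes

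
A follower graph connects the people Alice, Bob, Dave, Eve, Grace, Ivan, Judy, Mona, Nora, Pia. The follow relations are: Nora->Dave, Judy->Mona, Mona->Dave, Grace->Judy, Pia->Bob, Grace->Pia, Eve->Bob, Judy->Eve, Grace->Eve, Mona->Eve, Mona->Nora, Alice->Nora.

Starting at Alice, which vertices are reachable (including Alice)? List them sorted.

Start at Alice.
Its neighbours: Nora.
Then their neighbours: Dave.
Nothing further is reachable.

Alice, Dave, Nora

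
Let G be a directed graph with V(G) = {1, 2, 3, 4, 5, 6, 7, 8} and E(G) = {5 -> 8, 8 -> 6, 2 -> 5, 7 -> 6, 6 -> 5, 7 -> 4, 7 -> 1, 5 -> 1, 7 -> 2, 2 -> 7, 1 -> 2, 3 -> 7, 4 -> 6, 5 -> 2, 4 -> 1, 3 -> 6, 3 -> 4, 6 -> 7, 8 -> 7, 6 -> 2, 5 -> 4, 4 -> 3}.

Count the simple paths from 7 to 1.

12

7→1
7→2→5→1
7→2→5→4→1
7→4→1
7→4→3→6→2→5→1
7→4→3→6→5→1
7→4→6→2→5→1
7→4→6→5→1
7→6→2→5→1
7→6→2→5→4→1
7→6→5→1
7→6→5→4→1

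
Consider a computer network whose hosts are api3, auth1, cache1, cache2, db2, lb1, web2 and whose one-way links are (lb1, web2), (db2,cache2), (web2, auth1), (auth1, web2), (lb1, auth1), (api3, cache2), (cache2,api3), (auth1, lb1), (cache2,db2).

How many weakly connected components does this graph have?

3

From api3: component {api3, cache2, db2}.
From auth1: component {auth1, lb1, web2}.
From cache1: component {cache1}.
That's 3 components.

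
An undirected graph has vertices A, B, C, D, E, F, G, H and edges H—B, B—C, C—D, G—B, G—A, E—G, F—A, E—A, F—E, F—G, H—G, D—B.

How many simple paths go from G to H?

2

G–B–H
G–H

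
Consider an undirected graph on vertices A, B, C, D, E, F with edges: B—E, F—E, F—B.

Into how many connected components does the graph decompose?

4

From A: component {A}.
From B: component {B, E, F}.
From C: component {C}.
From D: component {D}.
That's 4 components.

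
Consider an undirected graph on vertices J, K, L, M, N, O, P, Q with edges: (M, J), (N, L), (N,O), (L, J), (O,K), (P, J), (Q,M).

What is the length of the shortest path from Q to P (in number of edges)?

3

Distance 0: Q.
Distance 1: M.
Distance 2: J.
Distance 3: L, P — contains P.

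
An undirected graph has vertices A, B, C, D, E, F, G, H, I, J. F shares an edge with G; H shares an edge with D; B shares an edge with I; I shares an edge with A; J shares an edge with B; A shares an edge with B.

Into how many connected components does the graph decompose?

From A: component {A, B, I, J}.
From C: component {C}.
From D: component {D, H}.
From E: component {E}.
From F: component {F, G}.
That's 5 components.

5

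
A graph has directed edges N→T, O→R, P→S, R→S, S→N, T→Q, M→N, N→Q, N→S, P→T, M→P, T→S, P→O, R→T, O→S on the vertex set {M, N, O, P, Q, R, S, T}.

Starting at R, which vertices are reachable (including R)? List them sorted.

N, Q, R, S, T

Start at R.
Its neighbours: S, T.
Then their neighbours: N, Q.
Nothing further is reachable.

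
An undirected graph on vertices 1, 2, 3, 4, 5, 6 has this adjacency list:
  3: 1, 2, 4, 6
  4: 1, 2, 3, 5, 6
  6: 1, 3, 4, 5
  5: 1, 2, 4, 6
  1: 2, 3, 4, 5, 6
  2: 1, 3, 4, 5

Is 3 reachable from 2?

Explore from 2.
Distance 1: reach 1, 3, 4, 5.
Found 3.

Yes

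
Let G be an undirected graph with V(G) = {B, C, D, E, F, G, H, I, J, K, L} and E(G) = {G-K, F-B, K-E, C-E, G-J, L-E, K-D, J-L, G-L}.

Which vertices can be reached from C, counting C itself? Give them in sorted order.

Start at C.
Its neighbours: E.
Then their neighbours: K, L.
Then next layer: D, G, J.
Nothing further is reachable.

C, D, E, G, J, K, L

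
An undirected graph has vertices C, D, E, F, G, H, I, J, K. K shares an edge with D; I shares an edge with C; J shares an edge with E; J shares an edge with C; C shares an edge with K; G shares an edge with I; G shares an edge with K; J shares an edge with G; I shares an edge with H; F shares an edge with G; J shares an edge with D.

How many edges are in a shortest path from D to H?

4

Distance 0: D.
Distance 1: J, K.
Distance 2: C, E, G.
Distance 3: F, I.
Distance 4: H — contains H.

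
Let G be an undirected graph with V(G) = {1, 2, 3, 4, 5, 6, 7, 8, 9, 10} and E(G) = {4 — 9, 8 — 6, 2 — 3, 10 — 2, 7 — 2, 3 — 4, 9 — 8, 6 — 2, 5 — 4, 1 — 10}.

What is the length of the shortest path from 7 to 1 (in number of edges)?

3

Distance 0: 7.
Distance 1: 2.
Distance 2: 3, 6, 10.
Distance 3: 1, 4, 8 — contains 1.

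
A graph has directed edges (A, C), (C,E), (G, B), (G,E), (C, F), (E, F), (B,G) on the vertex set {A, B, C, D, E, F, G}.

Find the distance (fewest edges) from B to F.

Distance 0: B.
Distance 1: G.
Distance 2: E.
Distance 3: F — contains F.

3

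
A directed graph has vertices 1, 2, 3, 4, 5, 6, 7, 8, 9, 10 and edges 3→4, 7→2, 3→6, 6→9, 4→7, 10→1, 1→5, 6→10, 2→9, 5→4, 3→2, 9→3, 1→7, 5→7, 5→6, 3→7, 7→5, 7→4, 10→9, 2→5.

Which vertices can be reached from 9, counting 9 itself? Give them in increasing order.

Start at 9.
Its neighbours: 3.
Then their neighbours: 2, 4, 6, 7.
Then next layer: 5, 10.
Then next layer: 1.
Nothing further is reachable.

1, 2, 3, 4, 5, 6, 7, 9, 10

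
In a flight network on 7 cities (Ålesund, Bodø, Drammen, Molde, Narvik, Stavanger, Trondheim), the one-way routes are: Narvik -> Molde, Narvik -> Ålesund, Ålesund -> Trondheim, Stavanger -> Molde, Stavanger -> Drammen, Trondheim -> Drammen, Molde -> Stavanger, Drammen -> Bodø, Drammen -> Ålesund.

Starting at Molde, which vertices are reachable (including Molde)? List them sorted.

Ålesund, Bodø, Drammen, Molde, Stavanger, Trondheim

Start at Molde.
Its neighbours: Stavanger.
Then their neighbours: Drammen.
Then next layer: Ålesund, Bodø.
Then next layer: Trondheim.
Nothing further is reachable.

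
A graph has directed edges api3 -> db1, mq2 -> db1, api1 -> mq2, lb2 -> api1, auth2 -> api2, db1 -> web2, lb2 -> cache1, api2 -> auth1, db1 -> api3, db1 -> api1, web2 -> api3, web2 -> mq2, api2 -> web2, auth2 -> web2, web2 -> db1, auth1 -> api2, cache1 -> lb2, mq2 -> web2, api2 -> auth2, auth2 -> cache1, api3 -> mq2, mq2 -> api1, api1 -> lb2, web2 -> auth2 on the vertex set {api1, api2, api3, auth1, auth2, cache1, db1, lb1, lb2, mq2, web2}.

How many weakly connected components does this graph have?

From api1: component {api1, api2, api3, auth1, auth2, cache1, db1, lb2, mq2, web2}.
From lb1: component {lb1}.
That's 2 components.

2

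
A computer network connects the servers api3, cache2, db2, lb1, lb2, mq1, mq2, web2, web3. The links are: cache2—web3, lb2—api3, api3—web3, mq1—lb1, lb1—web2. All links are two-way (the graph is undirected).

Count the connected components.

4

From api3: component {api3, cache2, lb2, web3}.
From db2: component {db2}.
From lb1: component {lb1, mq1, web2}.
From mq2: component {mq2}.
That's 4 components.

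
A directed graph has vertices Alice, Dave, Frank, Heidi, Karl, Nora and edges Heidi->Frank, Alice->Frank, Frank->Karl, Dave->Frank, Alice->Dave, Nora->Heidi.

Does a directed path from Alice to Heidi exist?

No

Explore from Alice.
Distance 1: reach Dave, Frank.
Distance 2: reach Karl.
The search from Alice is exhausted; no directed path reaches Heidi.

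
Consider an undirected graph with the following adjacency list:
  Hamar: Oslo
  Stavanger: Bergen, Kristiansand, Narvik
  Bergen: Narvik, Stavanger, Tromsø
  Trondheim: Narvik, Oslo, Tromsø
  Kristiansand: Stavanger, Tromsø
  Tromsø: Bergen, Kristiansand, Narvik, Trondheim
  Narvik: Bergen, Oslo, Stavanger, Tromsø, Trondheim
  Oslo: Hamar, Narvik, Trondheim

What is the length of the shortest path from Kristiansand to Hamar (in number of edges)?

4

Distance 0: Kristiansand.
Distance 1: Stavanger, Tromsø.
Distance 2: Bergen, Narvik, Trondheim.
Distance 3: Oslo.
Distance 4: Hamar — contains Hamar.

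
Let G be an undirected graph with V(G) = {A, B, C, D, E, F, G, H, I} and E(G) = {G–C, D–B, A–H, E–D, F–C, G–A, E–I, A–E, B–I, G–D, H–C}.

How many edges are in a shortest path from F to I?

5

Distance 0: F.
Distance 1: C.
Distance 2: G, H.
Distance 3: A, D.
Distance 4: B, E.
Distance 5: I — contains I.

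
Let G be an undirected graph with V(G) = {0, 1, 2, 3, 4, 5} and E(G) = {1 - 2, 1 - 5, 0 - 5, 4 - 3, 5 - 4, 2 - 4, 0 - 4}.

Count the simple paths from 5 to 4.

5–0–4
5–1–2–4
5–4

3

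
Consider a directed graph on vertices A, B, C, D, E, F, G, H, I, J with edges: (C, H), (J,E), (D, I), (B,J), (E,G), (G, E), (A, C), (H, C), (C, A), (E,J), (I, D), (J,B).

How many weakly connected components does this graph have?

From A: component {A, C, H}.
From B: component {B, E, G, J}.
From D: component {D, I}.
From F: component {F}.
That's 4 components.

4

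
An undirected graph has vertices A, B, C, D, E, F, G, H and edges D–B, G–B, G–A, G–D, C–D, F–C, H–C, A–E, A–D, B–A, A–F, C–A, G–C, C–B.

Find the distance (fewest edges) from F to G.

Distance 0: F.
Distance 1: A, C.
Distance 2: B, D, E, G, H — contains G.

2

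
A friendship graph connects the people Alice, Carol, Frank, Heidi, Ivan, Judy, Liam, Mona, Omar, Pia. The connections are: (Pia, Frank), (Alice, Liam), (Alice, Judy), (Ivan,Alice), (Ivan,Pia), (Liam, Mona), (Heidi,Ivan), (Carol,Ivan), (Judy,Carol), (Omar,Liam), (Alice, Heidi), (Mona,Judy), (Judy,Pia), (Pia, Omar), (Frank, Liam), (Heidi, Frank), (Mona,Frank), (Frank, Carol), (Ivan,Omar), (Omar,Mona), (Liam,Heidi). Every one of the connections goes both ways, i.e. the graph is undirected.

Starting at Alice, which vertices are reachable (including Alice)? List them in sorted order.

Alice, Carol, Frank, Heidi, Ivan, Judy, Liam, Mona, Omar, Pia

Start at Alice.
Its neighbours: Heidi, Ivan, Judy, Liam.
Then their neighbours: Carol, Frank, Mona, Omar, Pia.
Every vertex is now reached.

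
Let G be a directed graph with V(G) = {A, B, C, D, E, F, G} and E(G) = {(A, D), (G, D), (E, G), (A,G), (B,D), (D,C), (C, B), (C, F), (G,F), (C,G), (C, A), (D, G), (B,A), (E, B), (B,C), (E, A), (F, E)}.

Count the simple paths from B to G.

B→A→D→C→F→E→G
B→A→D→C→G
B→A→D→G
B→A→G
B→C→A→D→G
B→C→A→G
B→C→F→E→A→D→G
B→C→F→E→A→G
B→C→F→E→G
B→C→G
B→D→C→A→G
B→D→C→F→E→A→G
B→D→C→F→E→G
B→D→C→G
B→D→G

15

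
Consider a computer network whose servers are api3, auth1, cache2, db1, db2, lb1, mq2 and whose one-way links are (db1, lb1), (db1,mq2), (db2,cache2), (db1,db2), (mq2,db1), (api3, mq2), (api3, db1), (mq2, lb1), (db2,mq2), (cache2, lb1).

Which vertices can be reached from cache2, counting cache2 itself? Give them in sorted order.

cache2, lb1

Start at cache2.
Its neighbours: lb1.
Nothing further is reachable.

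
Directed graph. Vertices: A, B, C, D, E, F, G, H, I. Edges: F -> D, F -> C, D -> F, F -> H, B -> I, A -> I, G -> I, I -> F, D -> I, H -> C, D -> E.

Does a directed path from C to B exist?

No

C has no outgoing edges, so nothing is reachable from it.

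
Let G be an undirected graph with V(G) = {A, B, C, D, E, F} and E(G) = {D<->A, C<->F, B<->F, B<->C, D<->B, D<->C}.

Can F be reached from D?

Explore from D.
Distance 1: reach A, B, C.
Distance 2: reach F.
Found F.

Yes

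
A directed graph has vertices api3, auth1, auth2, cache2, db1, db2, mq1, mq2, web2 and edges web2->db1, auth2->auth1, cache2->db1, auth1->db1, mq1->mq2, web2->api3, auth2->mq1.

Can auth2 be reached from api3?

api3 has no outgoing edges, so nothing is reachable from it.

No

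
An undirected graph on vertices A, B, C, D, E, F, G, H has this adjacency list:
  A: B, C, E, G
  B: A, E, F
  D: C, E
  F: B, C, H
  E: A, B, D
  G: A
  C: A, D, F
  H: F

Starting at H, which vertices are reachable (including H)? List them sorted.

Start at H.
Its neighbours: F.
Then their neighbours: B, C.
Then next layer: A, D, E.
Then next layer: G.
Every vertex is now reached.

A, B, C, D, E, F, G, H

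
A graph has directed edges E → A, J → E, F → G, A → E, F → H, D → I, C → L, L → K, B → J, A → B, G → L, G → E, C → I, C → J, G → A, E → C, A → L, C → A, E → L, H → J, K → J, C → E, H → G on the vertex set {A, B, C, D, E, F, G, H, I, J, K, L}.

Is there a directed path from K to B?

Explore from K.
Distance 1: reach J.
Distance 2: reach E.
Distance 3: reach A, C, L.
Distance 4: reach B, I.
Found B.

Yes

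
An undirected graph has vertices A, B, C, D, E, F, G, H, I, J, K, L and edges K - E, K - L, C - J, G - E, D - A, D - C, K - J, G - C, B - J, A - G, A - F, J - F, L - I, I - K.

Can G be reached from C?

Yes

Explore from C.
Distance 1: reach D, G, J.
Found G.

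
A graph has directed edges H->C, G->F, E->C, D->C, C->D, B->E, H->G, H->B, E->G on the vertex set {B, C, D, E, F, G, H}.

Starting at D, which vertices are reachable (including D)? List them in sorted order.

Start at D.
Its neighbours: C.
Nothing further is reachable.

C, D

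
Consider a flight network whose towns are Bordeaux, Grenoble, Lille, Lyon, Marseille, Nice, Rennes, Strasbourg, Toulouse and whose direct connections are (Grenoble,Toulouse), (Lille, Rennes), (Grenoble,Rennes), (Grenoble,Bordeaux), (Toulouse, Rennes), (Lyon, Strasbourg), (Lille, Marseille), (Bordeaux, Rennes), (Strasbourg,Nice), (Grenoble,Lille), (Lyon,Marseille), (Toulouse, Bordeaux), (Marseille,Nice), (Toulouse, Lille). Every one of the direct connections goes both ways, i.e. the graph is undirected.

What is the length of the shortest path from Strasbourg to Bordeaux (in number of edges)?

Distance 0: Strasbourg.
Distance 1: Lyon, Nice.
Distance 2: Marseille.
Distance 3: Lille.
Distance 4: Grenoble, Rennes, Toulouse.
Distance 5: Bordeaux — contains Bordeaux.

5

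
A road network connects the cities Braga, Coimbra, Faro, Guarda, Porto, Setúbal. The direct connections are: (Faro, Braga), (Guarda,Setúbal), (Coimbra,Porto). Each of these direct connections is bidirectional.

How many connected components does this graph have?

3

From Braga: component {Braga, Faro}.
From Coimbra: component {Coimbra, Porto}.
From Guarda: component {Guarda, Setúbal}.
That's 3 components.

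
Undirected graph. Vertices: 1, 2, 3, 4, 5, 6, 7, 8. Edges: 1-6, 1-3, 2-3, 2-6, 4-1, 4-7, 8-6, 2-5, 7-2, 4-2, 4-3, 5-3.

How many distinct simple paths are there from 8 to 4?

12

8–6–1–3–2–4
8–6–1–3–2–7–4
8–6–1–3–4
8–6–1–3–5–2–4
8–6–1–3–5–2–7–4
8–6–1–4
8–6–2–3–1–4
8–6–2–3–4
8–6–2–4
8–6–2–5–3–1–4
8–6–2–5–3–4
8–6–2–7–4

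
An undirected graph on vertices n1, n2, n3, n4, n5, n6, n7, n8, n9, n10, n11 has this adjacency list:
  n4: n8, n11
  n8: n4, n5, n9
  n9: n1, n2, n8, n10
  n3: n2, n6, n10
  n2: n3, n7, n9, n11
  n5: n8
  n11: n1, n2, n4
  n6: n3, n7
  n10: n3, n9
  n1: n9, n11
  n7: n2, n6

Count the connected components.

1

From n1: component {n1, n2, n3, n4, n5, n6, n7, n8, n9, n10, n11}.
That's 1 component.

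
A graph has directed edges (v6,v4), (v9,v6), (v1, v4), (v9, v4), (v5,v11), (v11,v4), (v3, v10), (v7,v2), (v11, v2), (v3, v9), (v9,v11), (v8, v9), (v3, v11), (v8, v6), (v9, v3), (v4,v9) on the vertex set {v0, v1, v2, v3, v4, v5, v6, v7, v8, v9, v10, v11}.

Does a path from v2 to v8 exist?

No

v2 has no outgoing edges, so nothing is reachable from it.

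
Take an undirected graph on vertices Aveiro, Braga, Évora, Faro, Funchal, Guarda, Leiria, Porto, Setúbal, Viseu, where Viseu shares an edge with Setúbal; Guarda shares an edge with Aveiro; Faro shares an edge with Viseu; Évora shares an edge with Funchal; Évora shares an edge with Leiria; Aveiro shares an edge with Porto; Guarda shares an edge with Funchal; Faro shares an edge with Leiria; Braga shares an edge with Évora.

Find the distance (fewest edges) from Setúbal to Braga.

Distance 0: Setúbal.
Distance 1: Viseu.
Distance 2: Faro.
Distance 3: Leiria.
Distance 4: Évora.
Distance 5: Braga, Funchal — contains Braga.

5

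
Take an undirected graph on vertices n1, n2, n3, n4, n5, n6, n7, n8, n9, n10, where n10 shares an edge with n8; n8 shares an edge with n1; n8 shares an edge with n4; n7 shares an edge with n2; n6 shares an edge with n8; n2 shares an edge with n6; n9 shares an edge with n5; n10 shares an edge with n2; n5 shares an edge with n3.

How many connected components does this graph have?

From n1: component {n1, n2, n4, n6, n7, n8, n10}.
From n3: component {n3, n5, n9}.
That's 2 components.

2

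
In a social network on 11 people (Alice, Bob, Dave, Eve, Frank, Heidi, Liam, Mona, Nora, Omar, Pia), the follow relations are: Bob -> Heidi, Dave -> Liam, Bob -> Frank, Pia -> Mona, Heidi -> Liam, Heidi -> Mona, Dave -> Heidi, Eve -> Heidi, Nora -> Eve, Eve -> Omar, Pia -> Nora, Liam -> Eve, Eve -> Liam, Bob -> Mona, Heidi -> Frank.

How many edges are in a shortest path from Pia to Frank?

Distance 0: Pia.
Distance 1: Mona, Nora.
Distance 2: Eve.
Distance 3: Heidi, Liam, Omar.
Distance 4: Frank — contains Frank.

4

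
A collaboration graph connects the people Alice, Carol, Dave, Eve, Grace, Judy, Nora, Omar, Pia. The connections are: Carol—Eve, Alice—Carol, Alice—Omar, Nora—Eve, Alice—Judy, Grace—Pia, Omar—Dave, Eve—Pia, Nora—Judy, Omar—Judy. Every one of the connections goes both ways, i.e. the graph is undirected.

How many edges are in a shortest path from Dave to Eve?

4

Distance 0: Dave.
Distance 1: Omar.
Distance 2: Alice, Judy.
Distance 3: Carol, Nora.
Distance 4: Eve — contains Eve.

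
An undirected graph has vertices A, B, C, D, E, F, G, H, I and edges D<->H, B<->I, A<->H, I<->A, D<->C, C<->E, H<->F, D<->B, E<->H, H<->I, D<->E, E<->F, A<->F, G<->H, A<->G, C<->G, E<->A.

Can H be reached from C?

Yes

Explore from C.
Distance 1: reach D, E, G.
Distance 2: reach A, B, F, H.
Found H.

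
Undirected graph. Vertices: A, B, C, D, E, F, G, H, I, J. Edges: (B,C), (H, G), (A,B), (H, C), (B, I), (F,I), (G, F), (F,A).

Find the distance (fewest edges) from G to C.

2

Distance 0: G.
Distance 1: F, H.
Distance 2: A, C, I — contains C.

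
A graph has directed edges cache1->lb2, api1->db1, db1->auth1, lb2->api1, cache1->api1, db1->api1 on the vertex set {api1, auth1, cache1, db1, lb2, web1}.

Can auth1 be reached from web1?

web1 has no outgoing edges, so nothing is reachable from it.

No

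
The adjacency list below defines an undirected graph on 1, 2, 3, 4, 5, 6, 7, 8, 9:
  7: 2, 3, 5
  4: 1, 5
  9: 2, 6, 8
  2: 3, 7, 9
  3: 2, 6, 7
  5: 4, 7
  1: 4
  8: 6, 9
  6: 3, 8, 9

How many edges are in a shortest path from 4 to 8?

Distance 0: 4.
Distance 1: 1, 5.
Distance 2: 7.
Distance 3: 2, 3.
Distance 4: 6, 9.
Distance 5: 8 — contains 8.

5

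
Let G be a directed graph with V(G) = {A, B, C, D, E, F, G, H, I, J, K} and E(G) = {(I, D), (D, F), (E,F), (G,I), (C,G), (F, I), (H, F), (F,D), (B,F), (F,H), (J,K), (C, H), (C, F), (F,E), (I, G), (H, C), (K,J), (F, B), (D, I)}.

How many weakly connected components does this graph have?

From A: component {A}.
From B: component {B, C, D, E, F, G, H, I}.
From J: component {J, K}.
That's 3 components.

3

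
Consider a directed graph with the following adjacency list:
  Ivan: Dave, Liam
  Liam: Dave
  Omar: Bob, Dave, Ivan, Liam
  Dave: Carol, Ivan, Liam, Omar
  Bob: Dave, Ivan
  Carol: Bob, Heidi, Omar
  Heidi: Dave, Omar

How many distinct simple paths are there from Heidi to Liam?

19

Heidi→Dave→Carol→Bob→Ivan→Liam
Heidi→Dave→Carol→Omar→Bob→Ivan→Liam
Heidi→Dave→Carol→Omar→Ivan→Liam
Heidi→Dave→Carol→Omar→Liam
Heidi→Dave→Ivan→Liam
Heidi→Dave→Liam
Heidi→Dave→Omar→Bob→Ivan→Liam
Heidi→Dave→Omar→Ivan→Liam
... and 11 more.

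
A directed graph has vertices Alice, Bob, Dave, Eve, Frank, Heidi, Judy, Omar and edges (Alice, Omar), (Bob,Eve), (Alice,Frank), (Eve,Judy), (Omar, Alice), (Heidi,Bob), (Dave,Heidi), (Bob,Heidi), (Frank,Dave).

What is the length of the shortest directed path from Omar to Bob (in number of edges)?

5

Distance 0: Omar.
Distance 1: Alice.
Distance 2: Frank.
Distance 3: Dave.
Distance 4: Heidi.
Distance 5: Bob — contains Bob.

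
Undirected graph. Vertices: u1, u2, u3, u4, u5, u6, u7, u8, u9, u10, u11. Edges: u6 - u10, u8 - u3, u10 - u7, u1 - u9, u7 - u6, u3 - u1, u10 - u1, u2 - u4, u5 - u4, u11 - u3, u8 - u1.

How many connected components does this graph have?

2

From u1: component {u1, u3, u6, u7, u8, u9, u10, u11}.
From u2: component {u2, u4, u5}.
That's 2 components.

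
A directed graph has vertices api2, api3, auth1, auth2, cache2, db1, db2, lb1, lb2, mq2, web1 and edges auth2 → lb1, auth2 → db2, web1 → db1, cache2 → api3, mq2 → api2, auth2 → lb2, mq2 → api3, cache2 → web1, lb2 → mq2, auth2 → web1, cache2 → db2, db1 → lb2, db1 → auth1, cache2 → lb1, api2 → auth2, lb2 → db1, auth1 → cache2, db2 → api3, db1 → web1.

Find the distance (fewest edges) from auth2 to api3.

Distance 0: auth2.
Distance 1: db2, lb1, lb2, web1.
Distance 2: api3, db1, mq2 — contains api3.

2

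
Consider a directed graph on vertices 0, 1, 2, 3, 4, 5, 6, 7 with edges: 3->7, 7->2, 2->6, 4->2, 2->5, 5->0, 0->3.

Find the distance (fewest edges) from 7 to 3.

Distance 0: 7.
Distance 1: 2.
Distance 2: 5, 6.
Distance 3: 0.
Distance 4: 3 — contains 3.

4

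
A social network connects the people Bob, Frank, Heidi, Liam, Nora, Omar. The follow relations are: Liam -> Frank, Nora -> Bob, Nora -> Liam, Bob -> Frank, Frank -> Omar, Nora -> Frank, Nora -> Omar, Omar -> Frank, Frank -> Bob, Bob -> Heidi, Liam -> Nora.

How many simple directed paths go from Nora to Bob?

4

Nora→Bob
Nora→Frank→Bob
Nora→Liam→Frank→Bob
Nora→Omar→Frank→Bob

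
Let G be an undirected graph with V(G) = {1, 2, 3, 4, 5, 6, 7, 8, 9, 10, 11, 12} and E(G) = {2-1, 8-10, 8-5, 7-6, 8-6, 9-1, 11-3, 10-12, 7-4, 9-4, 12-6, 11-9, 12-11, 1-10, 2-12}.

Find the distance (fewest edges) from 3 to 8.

4

Distance 0: 3.
Distance 1: 11.
Distance 2: 9, 12.
Distance 3: 1, 2, 4, 6, 10.
Distance 4: 7, 8 — contains 8.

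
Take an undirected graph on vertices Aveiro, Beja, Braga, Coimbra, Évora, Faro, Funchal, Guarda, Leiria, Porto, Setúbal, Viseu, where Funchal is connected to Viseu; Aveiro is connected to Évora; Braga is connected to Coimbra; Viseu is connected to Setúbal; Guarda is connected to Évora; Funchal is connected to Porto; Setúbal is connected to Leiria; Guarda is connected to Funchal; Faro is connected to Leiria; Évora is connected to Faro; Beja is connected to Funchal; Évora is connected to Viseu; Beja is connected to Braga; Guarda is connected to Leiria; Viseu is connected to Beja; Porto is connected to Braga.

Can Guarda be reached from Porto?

Explore from Porto.
Distance 1: reach Braga, Funchal.
Distance 2: reach Beja, Coimbra, Guarda, Viseu.
Found Guarda.

Yes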